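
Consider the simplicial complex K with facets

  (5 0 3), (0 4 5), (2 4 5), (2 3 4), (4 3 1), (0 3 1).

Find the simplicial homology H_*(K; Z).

We work with the vertex ordering 0 < 1 < 2 < 3 < 4 < 5. The simplices of K, each written with vertices in increasing order, are:

  0-simplices (6): [0], [1], [2], [3], [4], [5]
  1-simplices (12): [0,1], [0,3], [0,4], [0,5], [1,3], [1,4], [2,3], [2,4], [2,5], [3,4], [3,5], [4,5]
  2-simplices (6): [0,1,3], [0,3,5], [0,4,5], [1,3,4], [2,3,4], [2,4,5]

giving chain groups C_0 ≅ Z^6, C_1 ≅ Z^12, C_2 ≅ Z^6.

∂_1: C_1 → C_0 maps an edge to its endpoints' difference, ∂[p,q] = q − p. For instance
  ∂[0,4] = [4] − [0].
The resulting 6×12 matrix has rank 5, and its Smith normal form has invariant factors (1,1,1,1,1).

The boundary map ∂_2: C_2 → C_1 sends each 2-simplex [p,q,r] to [q,r] − [p,r] + [p,q]. For instance
  ∂[2,3,4] = [3,4] − [2,4] + [2,3],
  ∂[0,4,5] = [4,5] − [0,5] + [0,4].
This gives a 12×6 integer matrix of rank 6; reducing to Smith normal form yields diagonal entries (1,1,1,1,1,1).

Computing H_k = (kernel of ∂_k) / (image of ∂_{k+1}):

  H_0: rank C_0 − rank ∂_1 = 6 − 5 = 1, and the invariant factors of ∂_1 are all 1, so H_0 = Z.
  H_1: rank ker ∂_1 − rank ∂_2 = (12 − 5) − 6 = 1, and the invariant factors of ∂_2 are all 1, so H_1 = Z.
  H_2: rank ker ∂_2 − rank ∂_3 = (6 − 6) − 0 = 0, and there is no ∂_3, so H_2 = 0.

H_0 = Z,  H_1 = Z,  H_2 = 0.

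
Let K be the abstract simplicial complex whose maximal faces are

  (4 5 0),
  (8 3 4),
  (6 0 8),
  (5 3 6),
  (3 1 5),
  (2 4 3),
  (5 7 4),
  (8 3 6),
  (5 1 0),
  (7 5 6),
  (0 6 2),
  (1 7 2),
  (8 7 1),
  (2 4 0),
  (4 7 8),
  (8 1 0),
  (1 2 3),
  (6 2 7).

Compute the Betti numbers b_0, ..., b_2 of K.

b_0 = 1, b_1 = 2, b_2 = 1.

Take the total order 0 < 1 < 2 < 3 < 4 < 5 < 6 < 7 < 8 on the vertex set. Then K (dimension 2) consists of the simplices:

  0-simplices (9): [0], [1], [2], [3], [4], [5], [6], [7], [8]
  1-simplices (27): (27 of them)
  2-simplices (18): [0,1,5], [0,1,8], [0,2,4], [0,2,6], [0,4,5], [0,6,8], [1,2,3], [1,2,7], [1,3,5], [1,7,8], [2,3,4], [2,6,7], [3,4,8], [3,5,6], [3,6,8], [4,5,7], [4,7,8], [5,6,7]

Hence C_0 ≅ Z^9, C_1 ≅ Z^27, C_2 ≅ Z^18.

∂_1: C_1 → C_0 maps an edge to its endpoints' difference, ∂[p,q] = q − p.
As a 9×27 matrix over Z this has rank 8, with invariant factors (1,1,1,1,1,1,1,1).

∂_2: C_2 → C_1 sends each 2-simplex [p,q,r] to [q,r] − [p,r] + [p,q]. For instance
  ∂[1,2,7] = [2,7] − [1,7] + [1,2],
  ∂[2,6,7] = [6,7] − [2,7] + [2,6].
As a 27×18 matrix over Z this has rank 17, with invariant factors (1,1,1,1,1,1,1,1,1,1,1,1,1,1,1,1,1).

Reading off H_k = ker ∂_k / im ∂_{k+1}:

  H_0: rank C_0 − rank ∂_1 = 9 − 8 = 1, and the invariant factors of ∂_1 are all 1, so H_0 ≅ Z.
  H_1: rank ker ∂_1 − rank ∂_2 = (27 − 8) − 17 = 2, and the invariant factors of ∂_2 are all 1, so H_1 ≅ Z^2.
  H_2: rank ker ∂_2 − rank ∂_3 = (18 − 17) − 0 = 1, and there is no ∂_3, so H_2 ≅ Z.

Hence the Betti numbers are b_0 = 1, b_1 = 2, b_2 = 1.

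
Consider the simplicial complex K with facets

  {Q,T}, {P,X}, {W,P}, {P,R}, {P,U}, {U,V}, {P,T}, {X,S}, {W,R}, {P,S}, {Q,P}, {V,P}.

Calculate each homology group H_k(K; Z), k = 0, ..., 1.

We work with the vertex ordering P < Q < R < S < T < U < V < W < X. The simplices of K, each written with vertices in increasing order, are:

  0-simplices (9): P, Q, R, S, T, U, V, W, X
  1-simplices (12): PQ, PR, PS, PT, PU, PV, PW, PX, QT, RW, SX, UV

so the chain groups are C_0 ≅ Z^9, C_1 ≅ Z^12.

Boundary ∂_1: C_1 → C_0 sends each edge [p,q] (with p < q) to q − p.
This gives a 9×12 integer matrix of rank 8; reducing to Smith normal form yields diagonal entries (1,1,1,1,1,1,1,1).

Computing H_k = (kernel of ∂_k) / (image of ∂_{k+1}):

  H_0: rank C_0 − rank ∂_1 = 9 − 8 = 1, and the invariant factors of ∂_1 are all 1, so H_0 ≅ Z.
  H_1: rank ker ∂_1 − rank ∂_2 = (12 − 8) − 0 = 4, and there is no ∂_2, so H_1 ≅ Z^4.

(K is a triangulation of a wedge of 4 circles.)

H_0 ≅ Z,  H_1 ≅ Z^4.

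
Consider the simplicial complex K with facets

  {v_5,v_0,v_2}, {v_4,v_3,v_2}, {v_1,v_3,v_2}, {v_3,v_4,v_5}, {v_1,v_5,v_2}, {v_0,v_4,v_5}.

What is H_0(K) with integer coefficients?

Order the vertices as v_0 < v_1 < v_2 < v_3 < v_4 < v_5. Listing each simplex with vertices in this order, K has dimension 2 with simplices:

  0-simplices (6): [v_0], [v_1], [v_2], [v_3], [v_4], [v_5]
  1-simplices (12): [v_0,v_2], [v_0,v_4], [v_0,v_5], [v_1,v_2], [v_1,v_3], [v_1,v_5], [v_2,v_3], [v_2,v_4], [v_2,v_5], [v_3,v_4], [v_3,v_5], [v_4,v_5]
  2-simplices (6): [v_0,v_2,v_5], [v_0,v_4,v_5], [v_1,v_2,v_3], [v_1,v_2,v_5], [v_2,v_3,v_4], [v_3,v_4,v_5]

giving chain groups C_0 ≅ Z^6, C_1 ≅ Z^12, C_2 ≅ Z^6.

Boundary ∂_1: C_1 → C_0 is given by ∂[p,q] = [q] − [p].
The 6×12 boundary matrix has rank 5 and Smith normal form diag(1,1,1,1,1).

Boundary ∂_2: C_2 → C_1 sends each 2-simplex [p,q,r] to [q,r] − [p,r] + [p,q]. For instance
  ∂[v_0,v_4,v_5] = [v_4,v_5] − [v_0,v_5] + [v_0,v_4],
  ∂[v_1,v_2,v_3] = [v_2,v_3] − [v_1,v_3] + [v_1,v_2].
As a 12×6 matrix over Z this has rank 6, with invariant factors (1,1,1,1,1,1).

Now H_k = ker ∂_k / im ∂_{k+1}, so:

  H_0: rank C_0 − rank ∂_1 = 6 − 5 = 1, and the invariant factors of ∂_1 are all 1, so H_0 = Z.

(K is a triangulation of the cylinder S^1 x I.)

H_0 ≅ Z.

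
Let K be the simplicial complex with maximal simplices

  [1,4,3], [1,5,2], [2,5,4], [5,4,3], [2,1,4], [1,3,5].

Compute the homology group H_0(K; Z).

Fix the vertex order 1 < 2 < 3 < 4 < 5 and write every simplex with vertices in increasing order. Then dim K = 2 and the simplices of K are:

  0-simplices (5): [1], [2], [3], [4], [5]
  1-simplices (9): [1,2], [1,3], [1,4], [1,5], [2,4], [2,5], [3,4], [3,5], [4,5]
  2-simplices (6): [1,2,4], [1,2,5], [1,3,4], [1,3,5], [2,4,5], [3,4,5]

so the chain groups are C_0 ≅ Z^5, C_1 ≅ Z^9, C_2 ≅ Z^6.

Boundary ∂_1: C_1 → C_0 is given by ∂[p,q] = [q] − [p]. For instance
  ∂[1,3] = [3] − [1].
This gives a 5×9 integer matrix of rank 4; reducing to Smith normal form yields diagonal entries (1,1,1,1).

Boundary ∂_2: C_2 → C_1 sends each 2-simplex [p,q,r] to [q,r] − [p,r] + [p,q]. For instance
  ∂[3,4,5] = [4,5] − [3,5] + [3,4],
  ∂[1,2,4] = [2,4] − [1,4] + [1,2].
As a 9×6 matrix over Z this has rank 5, with invariant factors (1,1,1,1,1).

Computing H_k = (kernel of ∂_k) / (image of ∂_{k+1}):

  H_0: rank C_0 − rank ∂_1 = 5 − 4 = 1, and the invariant factors of ∂_1 are all 1, so H_0 ≅ Z.

(K is a triangulation of the 2-sphere S^2.)

H_0 ≅ Z.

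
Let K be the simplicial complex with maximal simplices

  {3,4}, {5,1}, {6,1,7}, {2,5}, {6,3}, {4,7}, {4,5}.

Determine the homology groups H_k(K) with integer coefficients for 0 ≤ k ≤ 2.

H_0 ≅ Z,  H_1 ≅ Z^2,  H_2 = 0.

Take the total order 1 < 2 < 3 < 4 < 5 < 6 < 7 on the vertex set. Then K (dimension 2) consists of the simplices:

  0-simplices (7): [1], [2], [3], [4], [5], [6], [7]
  1-simplices (9): [1,5], [1,6], [1,7], [2,5], [3,4], [3,6], [4,5], [4,7], [6,7]
  2-simplices (1): [1,6,7]

giving chain groups C_0 ≅ Z^7, C_1 ≅ Z^9, C_2 ≅ Z^1.

Boundary ∂_1: C_1 → C_0 maps an edge to its endpoints' difference, ∂[p,q] = q − p. For instance
  ∂[6,7] = [7] − [6].
The resulting 7×9 matrix has rank 6, and its Smith normal form has invariant factors (1,1,1,1,1,1).

Boundary ∂_2: C_2 → C_1 sends each 2-simplex [p,q,r] to [q,r] − [p,r] + [p,q]. For instance
  ∂[1,6,7] = [6,7] − [1,7] + [1,6].
This gives a 9×1 integer matrix of rank 1; reducing to Smith normal form yields diagonal entries (1).

Reading off H_k = ker ∂_k / im ∂_{k+1}:

  H_0: rank C_0 − rank ∂_1 = 7 − 6 = 1, and the invariant factors of ∂_1 are all 1, so H_0 = Z.
  H_1: rank ker ∂_1 − rank ∂_2 = (9 − 6) − 1 = 2, and the invariant factors of ∂_2 are all 1, so H_1 = Z^2.
  H_2: rank ker ∂_2 − rank ∂_3 = (1 − 1) − 0 = 0, and there is no ∂_3, so H_2 = 0.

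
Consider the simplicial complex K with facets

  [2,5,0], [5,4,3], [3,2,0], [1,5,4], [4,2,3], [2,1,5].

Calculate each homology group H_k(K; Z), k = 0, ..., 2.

H_0 ≅ Z,  H_1 ≅ Z,  H_2 = 0.

We work with the vertex ordering 0 < 1 < 2 < 3 < 4 < 5. The simplices of K, each written with vertices in increasing order, are:

  0-simplices (6): [0], [1], [2], [3], [4], [5]
  1-simplices (12): [0,2], [0,3], [0,5], [1,2], [1,4], [1,5], [2,3], [2,4], [2,5], [3,4], [3,5], [4,5]
  2-simplices (6): [0,2,3], [0,2,5], [1,2,5], [1,4,5], [2,3,4], [3,4,5]

Hence C_0 ≅ Z^6, C_1 ≅ Z^12, C_2 ≅ Z^6.

The boundary map ∂_1: C_1 → C_0 is given by ∂[p,q] = [q] − [p]. For instance
  ∂[3,4] = [4] − [3].
The resulting 6×12 matrix has rank 5, and its Smith normal form has invariant factors (1,1,1,1,1).

∂_2: C_2 → C_1 maps a triangle to the signed sum of its edges. For instance
  ∂[0,2,5] = [2,5] − [0,5] + [0,2],
  ∂[3,4,5] = [4,5] − [3,5] + [3,4].
As a 12×6 matrix over Z this has rank 6, with invariant factors (1,1,1,1,1,1).

Computing H_k = (kernel of ∂_k) / (image of ∂_{k+1}):

  H_0: rank C_0 − rank ∂_1 = 6 − 5 = 1, and the invariant factors of ∂_1 are all 1, so H_0 ≅ Z.
  H_1: rank ker ∂_1 − rank ∂_2 = (12 − 5) − 6 = 1, and the invariant factors of ∂_2 are all 1, so H_1 ≅ Z.
  H_2: rank ker ∂_2 − rank ∂_3 = (6 − 6) − 0 = 0, and there is no ∂_3, so H_2 ≅ 0.

As a check, the Euler characteristic is 6 − 12 + 6 = 0, which agrees with 1 − 1 + 0 = 0.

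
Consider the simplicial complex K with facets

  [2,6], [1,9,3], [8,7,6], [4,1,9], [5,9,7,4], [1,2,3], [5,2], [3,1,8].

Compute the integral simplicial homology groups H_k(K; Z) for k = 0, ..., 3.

H_0 ≅ Z,  H_1 ≅ Z^3,  H_2 = 0,  H_3 = 0.

Order the vertices as 1 < 2 < 3 < 4 < 5 < 6 < 7 < 8 < 9. Listing each simplex with vertices in this order, K has dimension 3 with simplices:

  0-simplices (9): [1], [2], [3], [4], [5], [6], [7], [8], [9]
  1-simplices (19): [1,2], [1,3], [1,4], [1,8], [1,9], [2,3], [2,5], [2,6], [3,8], [3,9], [4,5], [4,7], [4,9], [5,7], [5,9], [6,7], [6,8], [7,8], [7,9]
  2-simplices (9): [1,2,3], [1,3,8], [1,3,9], [1,4,9], [4,5,7], [4,5,9], [4,7,9], [5,7,9], [6,7,8]
  3-simplices (1): [4,5,7,9]

so the chain groups are C_0 ≅ Z^9, C_1 ≅ Z^19, C_2 ≅ Z^9, C_3 ≅ Z^1.

∂_1: C_1 → C_0 maps an edge to its endpoints' difference, ∂[p,q] = q − p. For instance
  ∂[3,8] = [8] − [3].
This gives a 9×19 integer matrix of rank 8; reducing to Smith normal form yields diagonal entries (1,1,1,1,1,1,1,1).

∂_2: C_2 → C_1 acts by ∂[p,q,r] = [q,r] − [p,r] + [p,q]. For instance
  ∂[6,7,8] = [7,8] − [6,8] + [6,7],
  ∂[1,2,3] = [2,3] − [1,3] + [1,2].
The resulting 19×9 matrix has rank 8, and its Smith normal form has invariant factors (1,1,1,1,1,1,1,1).

Boundary ∂_3: C_3 → C_2 sends each 3-simplex σ to the alternating sum Σ_i (−1)^i (σ with its i-th vertex removed). For instance
  ∂[4,5,7,9] = [5,7,9] − [4,7,9] + [4,5,9] − [4,5,7].
The 9×1 boundary matrix has rank 1 and Smith normal form diag(1).

From H_k ≅ ker(∂_k) / im(∂_{k+1}) we obtain:

  H_0: rank C_0 − rank ∂_1 = 9 − 8 = 1, and the invariant factors of ∂_1 are all 1, so H_0 = Z.
  H_1: rank ker ∂_1 − rank ∂_2 = (19 − 8) − 8 = 3, and the invariant factors of ∂_2 are all 1, so H_1 = Z^3.
  H_2: rank ker ∂_2 − rank ∂_3 = (9 − 8) − 1 = 0, and the invariant factors of ∂_3 are all 1, so H_2 = 0.
  H_3: rank ker ∂_3 − rank ∂_4 = (1 − 1) − 0 = 0, and there is no ∂_4, so H_3 = 0.

As a check, the Euler characteristic is 9 − 19 + 9 − 1 = -2, which agrees with 1 − 3 + 0 − 0 = -2.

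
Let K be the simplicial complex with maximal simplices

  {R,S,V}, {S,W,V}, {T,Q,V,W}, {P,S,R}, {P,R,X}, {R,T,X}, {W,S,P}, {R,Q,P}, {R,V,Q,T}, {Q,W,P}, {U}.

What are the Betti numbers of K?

Fix the vertex order P < Q < R < S < T < U < V < W < X and write every simplex with vertices in increasing order. Then dim K = 3 and the simplices of K are:

  0-simplices (9): P, Q, R, S, T, U, V, W, X
  1-simplices (19): PQ, PR, PS, PW, PX, QR, QT, QV, QW, RS, RT, RV, RX, SV, SW, TV, TW, TX, VW
  2-simplices (15): PQR, PQW, PRS, PRX, PSW, QRT, QRV, QTV, QTW, QVW, RSV, RTV, RTX, SVW, TVW
  3-simplices (2): QRTV, QTVW

so the chain groups are C_0 ≅ Z^9, C_1 ≅ Z^19, C_2 ≅ Z^15, C_3 ≅ Z^2.

Boundary ∂_1: C_1 → C_0 maps an edge to its endpoints' difference, ∂[p,q] = q − p. For instance
  ∂QR = R − Q.
The resulting 9×19 matrix has rank 7, and its Smith normal form has invariant factors (1,1,1,1,1,1,1).

Boundary ∂_2: C_2 → C_1 acts by ∂[p,q,r] = [q,r] − [p,r] + [p,q]. For instance
  ∂PQR = QR − PR + PQ,
  ∂PSW = SW − PW + PS.
As a 19×15 matrix over Z this has rank 12, with invariant factors (1,1,1,1,1,1,1,1,1,1,1,1).

∂_3: C_3 → C_2 sends each 3-simplex σ to the alternating sum Σ_i (−1)^i (σ with its i-th vertex removed). For instance
  ∂QRTV = RTV − QTV + QRV − QRT,
  ∂QTVW = TVW − QVW + QTW − QTV.
This gives a 15×2 integer matrix of rank 2; reducing to Smith normal form yields diagonal entries (1,1).

Computing H_k = (kernel of ∂_k) / (image of ∂_{k+1}):

  H_0: rank C_0 − rank ∂_1 = 9 − 7 = 2, and the invariant factors of ∂_1 are all 1, so H_0 ≅ Z^2.
  H_1: rank ker ∂_1 − rank ∂_2 = (19 − 7) − 12 = 0, and the invariant factors of ∂_2 are all 1, so H_1 ≅ 0.
  H_2: rank ker ∂_2 − rank ∂_3 = (15 − 12) − 2 = 1, and the invariant factors of ∂_3 are all 1, so H_2 ≅ Z.
  H_3: rank ker ∂_3 − rank ∂_4 = (2 − 2) − 0 = 0, and there is no ∂_4, so H_3 ≅ 0.

Hence the Betti numbers are b_0 = 2, b_1 = 0, b_2 = 1, b_3 = 0.

b_0 = 2, b_1 = 0, b_2 = 1, b_3 = 0.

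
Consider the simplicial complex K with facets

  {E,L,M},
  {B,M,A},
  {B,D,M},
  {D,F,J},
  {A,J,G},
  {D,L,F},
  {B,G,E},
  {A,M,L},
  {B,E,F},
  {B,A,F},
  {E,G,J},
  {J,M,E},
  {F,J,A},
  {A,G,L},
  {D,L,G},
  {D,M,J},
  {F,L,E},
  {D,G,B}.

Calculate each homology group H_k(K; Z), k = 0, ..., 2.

H_0 ≅ Z,  H_1 ≅ Z^2,  H_2 ≅ Z.

Fix the vertex order A < B < D < E < F < G < J < L < M and write every simplex with vertices in increasing order. Then dim K = 2 and the simplices of K are:

  0-simplices (9): A, B, D, E, F, G, J, L, M
  1-simplices (27): AB, AF, AG, AJ, AL, AM, BD, BE, BF, BG, BM, DF, DG, DJ, DL, DM, EF, EG, EJ, EL, EM, FJ, FL, GJ, GL, JM, LM
  2-simplices (18): ABF, ABM, AFJ, AGJ, AGL, ALM, BDG, BDM, BEF, BEG, DFJ, DFL, DGL, DJM, EFL, EGJ, EJM, ELM

giving chain groups C_0 ≅ Z^9, C_1 ≅ Z^27, C_2 ≅ Z^18.

The boundary map ∂_1: C_1 → C_0 maps an edge to its endpoints' difference, ∂[p,q] = q − p.
As a 9×27 matrix over Z this has rank 8, with invariant factors (1,1,1,1,1,1,1,1).

∂_2: C_2 → C_1 acts by ∂[p,q,r] = [q,r] − [p,r] + [p,q]. For instance
  ∂ABF = BF − AF + AB,
  ∂EJM = JM − EM + EJ.
The resulting 27×18 matrix has rank 17, and its Smith normal form has invariant factors (1,1,1,1,1,1,1,1,1,1,1,1,1,1,1,1,1).

Computing H_k = (kernel of ∂_k) / (image of ∂_{k+1}):

  H_0: rank C_0 − rank ∂_1 = 9 − 8 = 1, and the invariant factors of ∂_1 are all 1, so H_0 ≅ Z.
  H_1: rank ker ∂_1 − rank ∂_2 = (27 − 8) − 17 = 2, and the invariant factors of ∂_2 are all 1, so H_1 ≅ Z^2.
  H_2: rank ker ∂_2 − rank ∂_3 = (18 − 17) − 0 = 1, and there is no ∂_3, so H_2 ≅ Z.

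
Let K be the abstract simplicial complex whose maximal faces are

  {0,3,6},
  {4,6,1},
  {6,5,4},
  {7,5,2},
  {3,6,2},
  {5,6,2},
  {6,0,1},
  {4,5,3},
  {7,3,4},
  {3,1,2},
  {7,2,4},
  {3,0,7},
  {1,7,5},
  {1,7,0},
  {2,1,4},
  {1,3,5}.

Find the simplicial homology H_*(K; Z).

H_0 = Z,  H_1 = Z^2,  H_2 = Z.

Fix the vertex order 0 < 1 < 2 < 3 < 4 < 5 < 6 < 7 and write every simplex with vertices in increasing order. Then dim K = 2 and the simplices of K are:

  0-simplices (8): [0], [1], [2], [3], [4], [5], [6], [7]
  1-simplices (24): (24 of them)
  2-simplices (16): [0,1,6], [0,1,7], [0,3,6], [0,3,7], [1,2,3], [1,2,4], [1,3,5], [1,4,6], [1,5,7], [2,3,6], [2,4,7], [2,5,6], [2,5,7], [3,4,5], [3,4,7], [4,5,6]

Hence C_0 ≅ Z^8, C_1 ≅ Z^24, C_2 ≅ Z^16.

∂_1: C_1 → C_0 maps an edge to its endpoints' difference, ∂[p,q] = q − p.
This gives a 8×24 integer matrix of rank 7; reducing to Smith normal form yields diagonal entries (1,1,1,1,1,1,1).

Boundary ∂_2: C_2 → C_1 sends each 2-simplex [p,q,r] to [q,r] − [p,r] + [p,q]. For instance
  ∂[0,3,7] = [3,7] − [0,7] + [0,3],
  ∂[0,1,7] = [1,7] − [0,7] + [0,1].
This gives a 24×16 integer matrix of rank 15; reducing to Smith normal form yields diagonal entries (1,1,1,1,1,1,1,1,1,1,1,1,1,1,1).

From H_k ≅ ker(∂_k) / im(∂_{k+1}) we obtain:

  H_0: rank C_0 − rank ∂_1 = 8 − 7 = 1, and the invariant factors of ∂_1 are all 1, so H_0 = Z.
  H_1: rank ker ∂_1 − rank ∂_2 = (24 − 7) − 15 = 2, and the invariant factors of ∂_2 are all 1, so H_1 = Z^2.
  H_2: rank ker ∂_2 − rank ∂_3 = (16 − 15) − 0 = 1, and there is no ∂_3, so H_2 = Z.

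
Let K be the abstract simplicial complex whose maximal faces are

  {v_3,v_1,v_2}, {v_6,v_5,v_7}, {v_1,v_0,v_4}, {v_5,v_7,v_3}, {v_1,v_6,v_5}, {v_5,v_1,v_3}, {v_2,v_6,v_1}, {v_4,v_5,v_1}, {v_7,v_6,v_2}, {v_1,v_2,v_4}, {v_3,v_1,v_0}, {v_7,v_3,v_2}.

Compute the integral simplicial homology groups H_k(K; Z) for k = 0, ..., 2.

Take the total order v_0 < v_1 < v_2 < v_3 < v_4 < v_5 < v_6 < v_7 on the vertex set. Then K (dimension 2) consists of the simplices:

  0-simplices (8): [v_0], [v_1], [v_2], [v_3], [v_4], [v_5], [v_6], [v_7]
  1-simplices (18): (18 of them)
  2-simplices (12): (12 of them)

so the chain groups are C_0 ≅ Z^8, C_1 ≅ Z^18, C_2 ≅ Z^12.

Boundary ∂_1: C_1 → C_0 is given by ∂[p,q] = [q] − [p]. For instance
  ∂[v_2,v_3] = [v_3] − [v_2].
The 8×18 boundary matrix has rank 7 and Smith normal form diag(1,1,1,1,1,1,1).

Boundary ∂_2: C_2 → C_1 maps a triangle to the signed sum of its edges. For instance
  ∂[v_2,v_6,v_7] = [v_6,v_7] − [v_2,v_7] + [v_2,v_6],
  ∂[v_1,v_5,v_6] = [v_5,v_6] − [v_1,v_6] + [v_1,v_5].
This gives a 18×12 integer matrix of rank 11; reducing to Smith normal form yields diagonal entries (1,1,1,1,1,1,1,1,1,1,1).

Now H_k = ker ∂_k / im ∂_{k+1}, so:

  H_0: rank C_0 − rank ∂_1 = 8 − 7 = 1, and the invariant factors of ∂_1 are all 1, so H_0 ≅ Z.
  H_1: rank ker ∂_1 − rank ∂_2 = (18 − 7) − 11 = 0, and the invariant factors of ∂_2 are all 1, so H_1 ≅ 0.
  H_2: rank ker ∂_2 − rank ∂_3 = (12 − 11) − 0 = 1, and there is no ∂_3, so H_2 ≅ Z.

H_0 = Z,  H_1 = 0,  H_2 = Z.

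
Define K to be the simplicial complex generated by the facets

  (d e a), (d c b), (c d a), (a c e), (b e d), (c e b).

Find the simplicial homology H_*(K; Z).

Take the total order a < b < c < d < e on the vertex set. Then K (dimension 2) consists of the simplices:

  0-simplices (5): a, b, c, d, e
  1-simplices (9): ac, ad, ae, bc, bd, be, cd, ce, de
  2-simplices (6): acd, ace, ade, bcd, bce, bde

so the chain groups are C_0 ≅ Z^5, C_1 ≅ Z^9, C_2 ≅ Z^6.

The boundary map ∂_1: C_1 → C_0 maps an edge to its endpoints' difference, ∂[p,q] = q − p.
The resulting 5×9 matrix has rank 4, and its Smith normal form has invariant factors (1,1,1,1).

∂_2: C_2 → C_1 acts by ∂[p,q,r] = [q,r] − [p,r] + [p,q]. For instance
  ∂bde = de − be + bd,
  ∂ace = ce − ae + ac.
This gives a 9×6 integer matrix of rank 5; reducing to Smith normal form yields diagonal entries (1,1,1,1,1).

From H_k ≅ ker(∂_k) / im(∂_{k+1}) we obtain:

  H_0: rank C_0 − rank ∂_1 = 5 − 4 = 1, and the invariant factors of ∂_1 are all 1, so H_0 ≅ Z.
  H_1: rank ker ∂_1 − rank ∂_2 = (9 − 4) − 5 = 0, and the invariant factors of ∂_2 are all 1, so H_1 ≅ 0.
  H_2: rank ker ∂_2 − rank ∂_3 = (6 − 5) − 0 = 1, and there is no ∂_3, so H_2 ≅ Z.

As a check, the Euler characteristic is 5 − 9 + 6 = 2, which agrees with 1 − 0 + 1 = 2.

H_0 ≅ Z,  H_1 = 0,  H_2 ≅ Z.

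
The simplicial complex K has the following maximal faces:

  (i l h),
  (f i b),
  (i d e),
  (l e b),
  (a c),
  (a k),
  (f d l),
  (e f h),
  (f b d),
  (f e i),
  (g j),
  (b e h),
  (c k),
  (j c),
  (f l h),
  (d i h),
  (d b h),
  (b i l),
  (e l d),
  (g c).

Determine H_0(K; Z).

Fix the vertex order a < b < c < d < e < f < g < h < i < j < k < l and write every simplex with vertices in increasing order. Then dim K = 2 and the simplices of K are:

  0-simplices (12): a, b, c, d, e, f, g, h, i, j, k, l
  1-simplices (27): ac, ak, bd, be, bf, bh, bi, bl, cg, cj, ck, de, df, dh, di, dl, ef, eh, ei, el, fh, fi, fl, gj, hi, hl, il
  2-simplices (14): bdf, bdh, beh, bel, bfi, bil, dei, del, dfl, dhi, efh, efi, fhl, hil

so the chain groups are C_0 ≅ Z^12, C_1 ≅ Z^27, C_2 ≅ Z^14.

The boundary map ∂_1: C_1 → C_0 sends each edge [p,q] (with p < q) to q − p.
The resulting 12×27 matrix has rank 10, and its Smith normal form has invariant factors (1,1,1,1,1,1,1,1,1,1).

Boundary ∂_2: C_2 → C_1 acts by ∂[p,q,r] = [q,r] − [p,r] + [p,q]. For instance
  ∂dhi = hi − di + dh,
  ∂bfi = fi − bi + bf.
The resulting 27×14 matrix has rank 13, and its Smith normal form has invariant factors (1,1,1,1,1,1,1,1,1,1,1,1,1).

Now H_k = ker ∂_k / im ∂_{k+1}, so:

  H_0: rank C_0 − rank ∂_1 = 12 − 10 = 2, and the invariant factors of ∂_1 are all 1, so H_0 ≅ Z^2.

(K is a triangulation of the disjoint union of a wedge of 2 circles and the torus T^2.)

H_0 ≅ Z^2.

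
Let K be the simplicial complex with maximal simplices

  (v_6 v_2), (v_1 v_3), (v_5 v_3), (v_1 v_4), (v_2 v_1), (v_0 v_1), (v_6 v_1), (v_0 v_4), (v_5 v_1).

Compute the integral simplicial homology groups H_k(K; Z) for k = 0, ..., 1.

Order the vertices as v_0 < v_1 < v_2 < v_3 < v_4 < v_5 < v_6. Listing each simplex with vertices in this order, K has dimension 1 with simplices:

  0-simplices (7): [v_0], [v_1], [v_2], [v_3], [v_4], [v_5], [v_6]
  1-simplices (9): [v_0,v_1], [v_0,v_4], [v_1,v_2], [v_1,v_3], [v_1,v_4], [v_1,v_5], [v_1,v_6], [v_2,v_6], [v_3,v_5]

Hence C_0 ≅ Z^7, C_1 ≅ Z^9.

Boundary ∂_1: C_1 → C_0 sends each edge [p,q] (with p < q) to q − p.
This gives a 7×9 integer matrix of rank 6; reducing to Smith normal form yields diagonal entries (1,1,1,1,1,1).

Now H_k = ker ∂_k / im ∂_{k+1}, so:

  H_0: rank C_0 − rank ∂_1 = 7 − 6 = 1, and the invariant factors of ∂_1 are all 1, so H_0 = Z.
  H_1: rank ker ∂_1 − rank ∂_2 = (9 − 6) − 0 = 3, and there is no ∂_2, so H_1 = Z^3.

H_0 ≅ Z,  H_1 ≅ Z^3.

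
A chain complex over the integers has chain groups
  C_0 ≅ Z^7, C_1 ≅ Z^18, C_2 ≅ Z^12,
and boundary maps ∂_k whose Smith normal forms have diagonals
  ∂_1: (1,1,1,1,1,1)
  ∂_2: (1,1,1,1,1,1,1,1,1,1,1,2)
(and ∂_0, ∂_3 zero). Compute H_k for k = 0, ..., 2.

H_0: b_0 = 7 − 0 − 6 = 1; torsion from ∂_1 factors > 1: none. So H_0 = Z.
H_1: b_1 = 18 − 6 − 12 = 0; torsion from ∂_2 factors > 1: [2]. So H_1 = Z/2Z.
H_2: b_2 = 12 − 12 − 0 = 0; torsion from ∂_3 factors > 1: none. So H_2 = 0.

H_0 = Z,  H_1 = Z/2Z,  H_2 = 0.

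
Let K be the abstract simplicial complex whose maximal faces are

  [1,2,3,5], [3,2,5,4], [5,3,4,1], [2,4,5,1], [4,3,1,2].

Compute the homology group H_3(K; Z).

We work with the vertex ordering 1 < 2 < 3 < 4 < 5. The simplices of K, each written with vertices in increasing order, are:

  0-simplices (5): [1], [2], [3], [4], [5]
  1-simplices (10): [1,2], [1,3], [1,4], [1,5], [2,3], [2,4], [2,5], [3,4], [3,5], [4,5]
  2-simplices (10): [1,2,3], [1,2,4], [1,2,5], [1,3,4], [1,3,5], [1,4,5], [2,3,4], [2,3,5], [2,4,5], [3,4,5]
  3-simplices (5): [1,2,3,4], [1,2,3,5], [1,2,4,5], [1,3,4,5], [2,3,4,5]

so the chain groups are C_0 ≅ Z^5, C_1 ≅ Z^10, C_2 ≅ Z^10, C_3 ≅ Z^5.

∂_1: C_1 → C_0 sends each edge [p,q] (with p < q) to q − p. For instance
  ∂[2,4] = [4] − [2].
The resulting 5×10 matrix has rank 4, and its Smith normal form has invariant factors (1,1,1,1).

∂_2: C_2 → C_1 acts by ∂[p,q,r] = [q,r] − [p,r] + [p,q]. For instance
  ∂[2,3,5] = [3,5] − [2,5] + [2,3],
  ∂[1,2,5] = [2,5] − [1,5] + [1,2].
As a 10×10 matrix over Z this has rank 6, with invariant factors (1,1,1,1,1,1).

Boundary ∂_3: C_3 → C_2 sends each 3-simplex σ to the alternating sum Σ_i (−1)^i (σ with its i-th vertex removed). For instance
  ∂[2,3,4,5] = [3,4,5] − [2,4,5] + [2,3,5] − [2,3,4],
  ∂[1,2,3,4] = [2,3,4] − [1,3,4] + [1,2,4] − [1,2,3].
The 10×5 boundary matrix has rank 4 and Smith normal form diag(1,1,1,1).

Reading off H_k = ker ∂_k / im ∂_{k+1}:

  H_3: rank ker ∂_3 − rank ∂_4 = (5 − 4) − 0 = 1, and there is no ∂_4, so H_3 = Z.

(K is a triangulation of the 3-sphere S^3.)

H_3 = Z.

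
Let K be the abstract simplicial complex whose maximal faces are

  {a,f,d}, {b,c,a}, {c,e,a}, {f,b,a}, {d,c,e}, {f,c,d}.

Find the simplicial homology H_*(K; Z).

H_0 ≅ Z,  H_1 ≅ Z,  H_2 = 0.

Fix the vertex order a < b < c < d < e < f and write every simplex with vertices in increasing order. Then dim K = 2 and the simplices of K are:

  0-simplices (6): a, b, c, d, e, f
  1-simplices (12): ab, ac, ad, ae, af, bc, bf, cd, ce, cf, de, df
  2-simplices (6): abc, abf, ace, adf, cde, cdf

Hence C_0 ≅ Z^6, C_1 ≅ Z^12, C_2 ≅ Z^6.

Boundary ∂_1: C_1 → C_0 sends each edge [p,q] (with p < q) to q − p. For instance
  ∂bf = f − b.
The 6×12 boundary matrix has rank 5 and Smith normal form diag(1,1,1,1,1).

∂_2: C_2 → C_1 maps a triangle to the signed sum of its edges. For instance
  ∂ace = ce − ae + ac,
  ∂cde = de − ce + cd.
The resulting 12×6 matrix has rank 6, and its Smith normal form has invariant factors (1,1,1,1,1,1).

Reading off H_k = ker ∂_k / im ∂_{k+1}:

  H_0: rank C_0 − rank ∂_1 = 6 − 5 = 1, and the invariant factors of ∂_1 are all 1, so H_0 ≅ Z.
  H_1: rank ker ∂_1 − rank ∂_2 = (12 − 5) − 6 = 1, and the invariant factors of ∂_2 are all 1, so H_1 ≅ Z.
  H_2: rank ker ∂_2 − rank ∂_3 = (6 − 6) − 0 = 0, and there is no ∂_3, so H_2 ≅ 0.

(K is a triangulation of the cylinder S^1 x I.)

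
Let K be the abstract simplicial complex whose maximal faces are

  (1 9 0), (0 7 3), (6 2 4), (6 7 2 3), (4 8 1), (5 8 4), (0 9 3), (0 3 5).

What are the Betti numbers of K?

b_0 = 1, b_1 = 2, b_2 = 0, b_3 = 0.

Order the vertices as 0 < 1 < 2 < 3 < 4 < 5 < 6 < 7 < 8 < 9. Listing each simplex with vertices in this order, K has dimension 3 with simplices:

  0-simplices (10): [0], [1], [2], [3], [4], [5], [6], [7], [8], [9]
  1-simplices (21): [0,1], [0,3], [0,5], [0,7], [0,9], [1,4], [1,8], [1,9], [2,3], [2,4], [2,6], [2,7], [3,5], [3,6], [3,7], [3,9], [4,5], [4,6], [4,8], [5,8], [6,7]
  2-simplices (11): [0,1,9], [0,3,5], [0,3,7], [0,3,9], [1,4,8], [2,3,6], [2,3,7], [2,4,6], [2,6,7], [3,6,7], [4,5,8]
  3-simplices (1): [2,3,6,7]

giving chain groups C_0 ≅ Z^10, C_1 ≅ Z^21, C_2 ≅ Z^11, C_3 ≅ Z^1.

Boundary ∂_1: C_1 → C_0 sends each edge [p,q] (with p < q) to q − p. For instance
  ∂[0,3] = [3] − [0].
This gives a 10×21 integer matrix of rank 9; reducing to Smith normal form yields diagonal entries (1,1,1,1,1,1,1,1,1).

Boundary ∂_2: C_2 → C_1 acts by ∂[p,q,r] = [q,r] − [p,r] + [p,q]. For instance
  ∂[2,3,6] = [3,6] − [2,6] + [2,3],
  ∂[0,3,9] = [3,9] − [0,9] + [0,3].
As a 21×11 matrix over Z this has rank 10, with invariant factors (1,1,1,1,1,1,1,1,1,1).

∂_3: C_3 → C_2 sends each 3-simplex σ to the alternating sum Σ_i (−1)^i (σ with its i-th vertex removed). For instance
  ∂[2,3,6,7] = [3,6,7] − [2,6,7] + [2,3,7] − [2,3,6].
As a 11×1 matrix over Z this has rank 1, with invariant factors (1).

Computing H_k = (kernel of ∂_k) / (image of ∂_{k+1}):

  H_0: rank C_0 − rank ∂_1 = 10 − 9 = 1, and the invariant factors of ∂_1 are all 1, so H_0 = Z.
  H_1: rank ker ∂_1 − rank ∂_2 = (21 − 9) − 10 = 2, and the invariant factors of ∂_2 are all 1, so H_1 = Z^2.
  H_2: rank ker ∂_2 − rank ∂_3 = (11 − 10) − 1 = 0, and the invariant factors of ∂_3 are all 1, so H_2 = 0.
  H_3: rank ker ∂_3 − rank ∂_4 = (1 − 1) − 0 = 0, and there is no ∂_4, so H_3 = 0.

Hence the Betti numbers are b_0 = 1, b_1 = 2, b_2 = 0, b_3 = 0.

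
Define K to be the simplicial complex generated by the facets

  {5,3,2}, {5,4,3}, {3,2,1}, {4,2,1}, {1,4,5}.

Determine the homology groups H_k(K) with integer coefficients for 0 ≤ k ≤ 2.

We work with the vertex ordering 1 < 2 < 3 < 4 < 5. The simplices of K, each written with vertices in increasing order, are:

  0-simplices (5): [1], [2], [3], [4], [5]
  1-simplices (10): [1,2], [1,3], [1,4], [1,5], [2,3], [2,4], [2,5], [3,4], [3,5], [4,5]
  2-simplices (5): [1,2,3], [1,2,4], [1,4,5], [2,3,5], [3,4,5]

giving chain groups C_0 ≅ Z^5, C_1 ≅ Z^10, C_2 ≅ Z^5.

Boundary ∂_1: C_1 → C_0 sends each edge [p,q] (with p < q) to q − p.
The resulting 5×10 matrix has rank 4, and its Smith normal form has invariant factors (1,1,1,1).

The boundary map ∂_2: C_2 → C_1 sends each 2-simplex [p,q,r] to [q,r] − [p,r] + [p,q]. For instance
  ∂[1,4,5] = [4,5] − [1,5] + [1,4],
  ∂[1,2,3] = [2,3] − [1,3] + [1,2].
As a 10×5 matrix over Z this has rank 5, with invariant factors (1,1,1,1,1).

Computing H_k = (kernel of ∂_k) / (image of ∂_{k+1}):

  H_0: rank C_0 − rank ∂_1 = 5 − 4 = 1, and the invariant factors of ∂_1 are all 1, so H_0 ≅ Z.
  H_1: rank ker ∂_1 − rank ∂_2 = (10 − 4) − 5 = 1, and the invariant factors of ∂_2 are all 1, so H_1 ≅ Z.
  H_2: rank ker ∂_2 − rank ∂_3 = (5 − 5) − 0 = 0, and there is no ∂_3, so H_2 ≅ 0.

H_0 ≅ Z,  H_1 ≅ Z,  H_2 = 0.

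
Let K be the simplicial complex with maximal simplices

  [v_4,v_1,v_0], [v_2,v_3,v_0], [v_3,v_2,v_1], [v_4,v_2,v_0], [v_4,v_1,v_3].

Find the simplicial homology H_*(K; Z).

H_0 ≅ Z,  H_1 ≅ Z,  H_2 = 0.

We work with the vertex ordering v_0 < v_1 < v_2 < v_3 < v_4. The simplices of K, each written with vertices in increasing order, are:

  0-simplices (5): [v_0], [v_1], [v_2], [v_3], [v_4]
  1-simplices (10): [v_0,v_1], [v_0,v_2], [v_0,v_3], [v_0,v_4], [v_1,v_2], [v_1,v_3], [v_1,v_4], [v_2,v_3], [v_2,v_4], [v_3,v_4]
  2-simplices (5): [v_0,v_1,v_4], [v_0,v_2,v_3], [v_0,v_2,v_4], [v_1,v_2,v_3], [v_1,v_3,v_4]

giving chain groups C_0 ≅ Z^5, C_1 ≅ Z^10, C_2 ≅ Z^5.

Boundary ∂_1: C_1 → C_0 maps an edge to its endpoints' difference, ∂[p,q] = q − p.
As a 5×10 matrix over Z this has rank 4, with invariant factors (1,1,1,1).

Boundary ∂_2: C_2 → C_1 sends each 2-simplex [p,q,r] to [q,r] − [p,r] + [p,q]. For instance
  ∂[v_0,v_2,v_3] = [v_2,v_3] − [v_0,v_3] + [v_0,v_2],
  ∂[v_0,v_1,v_4] = [v_1,v_4] − [v_0,v_4] + [v_0,v_1].
The resulting 10×5 matrix has rank 5, and its Smith normal form has invariant factors (1,1,1,1,1).

Computing H_k = (kernel of ∂_k) / (image of ∂_{k+1}):

  H_0: rank C_0 − rank ∂_1 = 5 − 4 = 1, and the invariant factors of ∂_1 are all 1, so H_0 = Z.
  H_1: rank ker ∂_1 − rank ∂_2 = (10 − 4) − 5 = 1, and the invariant factors of ∂_2 are all 1, so H_1 = Z.
  H_2: rank ker ∂_2 − rank ∂_3 = (5 − 5) − 0 = 0, and there is no ∂_3, so H_2 = 0.

As a check, the Euler characteristic is 5 − 10 + 5 = 0, which agrees with 1 − 1 + 0 = 0.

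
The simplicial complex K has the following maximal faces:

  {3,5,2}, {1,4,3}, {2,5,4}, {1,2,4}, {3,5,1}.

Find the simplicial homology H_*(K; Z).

H_0 ≅ Z,  H_1 ≅ Z,  H_2 = 0.

Order the vertices as 1 < 2 < 3 < 4 < 5. Listing each simplex with vertices in this order, K has dimension 2 with simplices:

  0-simplices (5): [1], [2], [3], [4], [5]
  1-simplices (10): [1,2], [1,3], [1,4], [1,5], [2,3], [2,4], [2,5], [3,4], [3,5], [4,5]
  2-simplices (5): [1,2,4], [1,3,4], [1,3,5], [2,3,5], [2,4,5]

Hence C_0 ≅ Z^5, C_1 ≅ Z^10, C_2 ≅ Z^5.

Boundary ∂_1: C_1 → C_0 is given by ∂[p,q] = [q] − [p]. For instance
  ∂[2,4] = [4] − [2].
As a 5×10 matrix over Z this has rank 4, with invariant factors (1,1,1,1).

Boundary ∂_2: C_2 → C_1 sends each 2-simplex [p,q,r] to [q,r] − [p,r] + [p,q]. For instance
  ∂[2,4,5] = [4,5] − [2,5] + [2,4],
  ∂[1,3,5] = [3,5] − [1,5] + [1,3].
The resulting 10×5 matrix has rank 5, and its Smith normal form has invariant factors (1,1,1,1,1).

From H_k ≅ ker(∂_k) / im(∂_{k+1}) we obtain:

  H_0: rank C_0 − rank ∂_1 = 5 − 4 = 1, and the invariant factors of ∂_1 are all 1, so H_0 ≅ Z.
  H_1: rank ker ∂_1 − rank ∂_2 = (10 − 4) − 5 = 1, and the invariant factors of ∂_2 are all 1, so H_1 ≅ Z.
  H_2: rank ker ∂_2 − rank ∂_3 = (5 − 5) − 0 = 0, and there is no ∂_3, so H_2 ≅ 0.

As a check, the Euler characteristic is 5 − 10 + 5 = 0, which agrees with 1 − 1 + 0 = 0.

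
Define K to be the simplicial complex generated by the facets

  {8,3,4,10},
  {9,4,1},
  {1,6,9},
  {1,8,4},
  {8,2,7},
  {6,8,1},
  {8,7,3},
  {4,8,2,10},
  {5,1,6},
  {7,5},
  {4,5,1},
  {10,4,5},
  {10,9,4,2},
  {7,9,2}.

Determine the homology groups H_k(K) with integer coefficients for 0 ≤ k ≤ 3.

H_0 ≅ Z,  H_1 ≅ Z,  H_2 = 0,  H_3 = 0.

We work with the vertex ordering 1 < 2 < 3 < 4 < 5 < 6 < 7 < 8 < 9 < 10. The simplices of K, each written with vertices in increasing order, are:

  0-simplices (10): [1], [2], [3], [4], [5], [6], [7], [8], [9], [10]
  1-simplices (27): (27 of them)
  2-simplices (20): (20 of them)
  3-simplices (3): [2,4,8,10], [2,4,9,10], [3,4,8,10]

giving chain groups C_0 ≅ Z^10, C_1 ≅ Z^27, C_2 ≅ Z^20, C_3 ≅ Z^3.

Boundary ∂_1: C_1 → C_0 sends each edge [p,q] (with p < q) to q − p. For instance
  ∂[2,4] = [4] − [2].
This gives a 10×27 integer matrix of rank 9; reducing to Smith normal form yields diagonal entries (1,1,1,1,1,1,1,1,1).

∂_2: C_2 → C_1 maps a triangle to the signed sum of its edges. For instance
  ∂[2,7,9] = [7,9] − [2,9] + [2,7],
  ∂[2,4,10] = [4,10] − [2,10] + [2,4].
The resulting 27×20 matrix has rank 17, and its Smith normal form has invariant factors (1,1,1,1,1,1,1,1,1,1,1,1,1,1,1,1,1).

The boundary map ∂_3: C_3 → C_2 sends each 3-simplex σ to the alternating sum Σ_i (−1)^i (σ with its i-th vertex removed). For instance
  ∂[2,4,9,10] = [4,9,10] − [2,9,10] + [2,4,10] − [2,4,9],
  ∂[3,4,8,10] = [4,8,10] − [3,8,10] + [3,4,10] − [3,4,8].
This gives a 20×3 integer matrix of rank 3; reducing to Smith normal form yields diagonal entries (1,1,1).

Computing H_k = (kernel of ∂_k) / (image of ∂_{k+1}):

  H_0: rank C_0 − rank ∂_1 = 10 − 9 = 1, and the invariant factors of ∂_1 are all 1, so H_0 = Z.
  H_1: rank ker ∂_1 − rank ∂_2 = (27 − 9) − 17 = 1, and the invariant factors of ∂_2 are all 1, so H_1 = Z.
  H_2: rank ker ∂_2 − rank ∂_3 = (20 − 17) − 3 = 0, and the invariant factors of ∂_3 are all 1, so H_2 = 0.
  H_3: rank ker ∂_3 − rank ∂_4 = (3 − 3) − 0 = 0, and there is no ∂_4, so H_3 = 0.

As a check, the Euler characteristic is 10 − 27 + 20 − 3 = 0, which agrees with 1 − 1 + 0 − 0 = 0.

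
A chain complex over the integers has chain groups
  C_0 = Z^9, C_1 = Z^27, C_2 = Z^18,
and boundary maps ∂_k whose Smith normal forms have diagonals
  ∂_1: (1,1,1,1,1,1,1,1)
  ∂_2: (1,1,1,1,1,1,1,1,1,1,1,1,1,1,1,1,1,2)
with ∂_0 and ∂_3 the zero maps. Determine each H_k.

H_0 ≅ Z,  H_1 ≅ Z ⊕ Z/2,  H_2 = 0.

H_0: b_0 = 9 − 0 − 8 = 1; torsion from ∂_1 factors > 1: none. So H_0 ≅ Z.
H_1: b_1 = 27 − 8 − 18 = 1; torsion from ∂_2 factors > 1: [2]. So H_1 ≅ Z ⊕ Z/2.
H_2: b_2 = 18 − 18 − 0 = 0; torsion from ∂_3 factors > 1: none. So H_2 ≅ 0.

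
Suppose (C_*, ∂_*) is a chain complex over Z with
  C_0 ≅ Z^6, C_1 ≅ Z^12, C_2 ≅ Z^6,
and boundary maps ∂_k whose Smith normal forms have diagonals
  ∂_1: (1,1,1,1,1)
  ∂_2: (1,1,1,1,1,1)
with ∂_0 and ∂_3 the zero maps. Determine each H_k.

H_0: b_0 = 6 − 0 − 5 = 1; torsion from ∂_1 factors > 1: none. So H_0 = Z.
H_1: b_1 = 12 − 5 − 6 = 1; torsion from ∂_2 factors > 1: none. So H_1 = Z.
H_2: b_2 = 6 − 6 − 0 = 0; torsion from ∂_3 factors > 1: none. So H_2 = 0.

H_0 = Z,  H_1 = Z,  H_2 = 0.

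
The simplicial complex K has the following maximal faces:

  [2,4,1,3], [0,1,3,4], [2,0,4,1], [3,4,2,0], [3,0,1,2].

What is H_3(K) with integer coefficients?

We work with the vertex ordering 0 < 1 < 2 < 3 < 4. The simplices of K, each written with vertices in increasing order, are:

  0-simplices (5): [0], [1], [2], [3], [4]
  1-simplices (10): [0,1], [0,2], [0,3], [0,4], [1,2], [1,3], [1,4], [2,3], [2,4], [3,4]
  2-simplices (10): [0,1,2], [0,1,3], [0,1,4], [0,2,3], [0,2,4], [0,3,4], [1,2,3], [1,2,4], [1,3,4], [2,3,4]
  3-simplices (5): [0,1,2,3], [0,1,2,4], [0,1,3,4], [0,2,3,4], [1,2,3,4]

giving chain groups C_0 ≅ Z^5, C_1 ≅ Z^10, C_2 ≅ Z^10, C_3 ≅ Z^5.

The boundary map ∂_1: C_1 → C_0 sends each edge [p,q] (with p < q) to q − p. For instance
  ∂[0,3] = [3] − [0].
The 5×10 boundary matrix has rank 4 and Smith normal form diag(1,1,1,1).

The boundary map ∂_2: C_2 → C_1 sends each 2-simplex [p,q,r] to [q,r] − [p,r] + [p,q]. For instance
  ∂[1,2,4] = [2,4] − [1,4] + [1,2],
  ∂[0,2,3] = [2,3] − [0,3] + [0,2].
As a 10×10 matrix over Z this has rank 6, with invariant factors (1,1,1,1,1,1).

The boundary map ∂_3: C_3 → C_2 sends each 3-simplex σ to the alternating sum Σ_i (−1)^i (σ with its i-th vertex removed). For instance
  ∂[0,1,3,4] = [1,3,4] − [0,3,4] + [0,1,4] − [0,1,3],
  ∂[0,1,2,3] = [1,2,3] − [0,2,3] + [0,1,3] − [0,1,2].
As a 10×5 matrix over Z this has rank 4, with invariant factors (1,1,1,1).

Now H_k = ker ∂_k / im ∂_{k+1}, so:

  H_3: rank ker ∂_3 − rank ∂_4 = (5 − 4) − 0 = 1, and there is no ∂_4, so H_3 = Z.

H_3 = Z.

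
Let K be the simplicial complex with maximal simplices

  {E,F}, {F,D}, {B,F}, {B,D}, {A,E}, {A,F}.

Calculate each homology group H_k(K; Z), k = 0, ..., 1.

K has 5 vertices, 6 edges.
rank ∂_0 = 0, rank ∂_1 = 4 ⇒ b_0 = 5 − 0 − 4 = 1; all invariant factors of ∂_1 are 1 so no torsion. So H_0 ≅ Z.
rank ∂_1 = 4, rank ∂_2 = 0 ⇒ b_1 = 6 − 4 − 0 = 2. So H_1 ≅ Z^2.

H_0 = Z,  H_1 = Z^2.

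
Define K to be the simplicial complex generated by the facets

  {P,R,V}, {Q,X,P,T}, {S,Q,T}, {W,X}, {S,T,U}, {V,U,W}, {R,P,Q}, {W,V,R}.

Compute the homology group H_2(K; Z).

H_2 = 0.

Order the vertices as P < Q < R < S < T < U < V < W < X. Listing each simplex with vertices in this order, K has dimension 3 with simplices:

  0-simplices (9): P, Q, R, S, T, U, V, W, X
  1-simplices (19): PQ, PR, PT, PV, PX, QR, QS, QT, QX, RV, RW, ST, SU, TU, TX, UV, UW, VW, WX
  2-simplices (10): PQR, PQT, PQX, PRV, PTX, QST, QTX, RVW, STU, UVW
  3-simplices (1): PQTX

Hence C_0 ≅ Z^9, C_1 ≅ Z^19, C_2 ≅ Z^10, C_3 ≅ Z^1.

∂_1: C_1 → C_0 sends each edge [p,q] (with p < q) to q − p. For instance
  ∂UV = V − U.
The resulting 9×19 matrix has rank 8, and its Smith normal form has invariant factors (1,1,1,1,1,1,1,1).

∂_2: C_2 → C_1 acts by ∂[p,q,r] = [q,r] − [p,r] + [p,q]. For instance
  ∂PQX = QX − PX + PQ,
  ∂PRV = RV − PV + PR.
This gives a 19×10 integer matrix of rank 9; reducing to Smith normal form yields diagonal entries (1,1,1,1,1,1,1,1,1).

Boundary ∂_3: C_3 → C_2 sends each 3-simplex σ to the alternating sum Σ_i (−1)^i (σ with its i-th vertex removed). For instance
  ∂PQTX = QTX − PTX + PQX − PQT.
As a 10×1 matrix over Z this has rank 1, with invariant factors (1).

From H_k ≅ ker(∂_k) / im(∂_{k+1}) we obtain:

  H_2: rank ker ∂_2 − rank ∂_3 = (10 − 9) − 1 = 0, and the invariant factors of ∂_3 are all 1, so H_2 ≅ 0.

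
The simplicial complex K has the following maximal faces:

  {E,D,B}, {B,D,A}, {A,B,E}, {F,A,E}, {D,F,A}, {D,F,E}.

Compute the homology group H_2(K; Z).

H_2 ≅ Z.

We work with the vertex ordering A < B < D < E < F. The simplices of K, each written with vertices in increasing order, are:

  0-simplices (5): A, B, D, E, F
  1-simplices (9): AB, AD, AE, AF, BD, BE, DE, DF, EF
  2-simplices (6): ABD, ABE, ADF, AEF, BDE, DEF

giving chain groups C_0 ≅ Z^5, C_1 ≅ Z^9, C_2 ≅ Z^6.

Boundary ∂_1: C_1 → C_0 is given by ∂[p,q] = [q] − [p]. For instance
  ∂AE = E − A.
The resulting 5×9 matrix has rank 4, and its Smith normal form has invariant factors (1,1,1,1).

∂_2: C_2 → C_1 maps a triangle to the signed sum of its edges. For instance
  ∂ABE = BE − AE + AB,
  ∂ABD = BD − AD + AB.
The resulting 9×6 matrix has rank 5, and its Smith normal form has invariant factors (1,1,1,1,1).

From H_k ≅ ker(∂_k) / im(∂_{k+1}) we obtain:

  H_2: rank ker ∂_2 − rank ∂_3 = (6 − 5) − 0 = 1, and there is no ∂_3, so H_2 ≅ Z.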